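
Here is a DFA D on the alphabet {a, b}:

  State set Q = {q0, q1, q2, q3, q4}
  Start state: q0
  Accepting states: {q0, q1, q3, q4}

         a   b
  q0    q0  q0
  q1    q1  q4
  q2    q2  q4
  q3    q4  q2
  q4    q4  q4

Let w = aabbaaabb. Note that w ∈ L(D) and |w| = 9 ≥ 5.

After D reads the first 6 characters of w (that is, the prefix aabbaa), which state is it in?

q0

State sequence: q0 -a-> q0 -a-> q0 -b-> q0 -b-> q0 -a-> q0 -a-> q0

After reading 6 characters, D is in state q0.
(This kind of state-tracing is the core of the pumping-lemma construction: with 5 states, pigeonhole forces a repeat within the first 5 steps.)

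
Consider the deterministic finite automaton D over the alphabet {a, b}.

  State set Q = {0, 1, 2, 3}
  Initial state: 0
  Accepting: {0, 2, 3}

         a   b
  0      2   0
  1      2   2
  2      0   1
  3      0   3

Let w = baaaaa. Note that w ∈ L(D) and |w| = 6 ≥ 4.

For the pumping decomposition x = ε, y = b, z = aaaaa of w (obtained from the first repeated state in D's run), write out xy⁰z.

aaaaa

xy⁰z = xz = ε·aaaaa = aaaaa.
Reading y = b takes D from 0 back to 0, so after x the machine is still in 0, and z then leads to the accepting state 2. Hence aaaaa ∈ L(D).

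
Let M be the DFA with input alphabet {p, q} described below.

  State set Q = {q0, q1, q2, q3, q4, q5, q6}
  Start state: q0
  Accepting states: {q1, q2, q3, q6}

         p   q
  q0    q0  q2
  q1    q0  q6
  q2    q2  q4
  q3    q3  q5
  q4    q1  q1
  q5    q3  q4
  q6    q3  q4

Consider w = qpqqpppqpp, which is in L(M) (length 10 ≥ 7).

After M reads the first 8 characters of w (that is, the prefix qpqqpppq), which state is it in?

q2

State sequence: q0 -q-> q2 -p-> q2 -q-> q4 -q-> q1 -p-> q0 -p-> q0 -p-> q0 -q-> q2

After reading 8 characters, M is in state q2.
(This kind of state-tracing is the core of the pumping-lemma construction: with 7 states, pigeonhole forces a repeat within the first 7 steps.)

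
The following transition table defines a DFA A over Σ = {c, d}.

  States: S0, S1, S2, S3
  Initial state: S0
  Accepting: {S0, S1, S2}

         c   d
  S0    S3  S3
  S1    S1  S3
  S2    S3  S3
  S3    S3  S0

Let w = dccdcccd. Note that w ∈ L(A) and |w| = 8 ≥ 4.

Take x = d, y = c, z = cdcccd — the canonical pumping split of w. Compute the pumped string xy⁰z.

xy⁰z = xz = d·cdcccd = dcdcccd.
Reading y = c takes A from S3 back to S3, so after x the machine is still in S3, and z then leads to the accepting state S0. Hence dcdcccd ∈ L(A).

dcdcccd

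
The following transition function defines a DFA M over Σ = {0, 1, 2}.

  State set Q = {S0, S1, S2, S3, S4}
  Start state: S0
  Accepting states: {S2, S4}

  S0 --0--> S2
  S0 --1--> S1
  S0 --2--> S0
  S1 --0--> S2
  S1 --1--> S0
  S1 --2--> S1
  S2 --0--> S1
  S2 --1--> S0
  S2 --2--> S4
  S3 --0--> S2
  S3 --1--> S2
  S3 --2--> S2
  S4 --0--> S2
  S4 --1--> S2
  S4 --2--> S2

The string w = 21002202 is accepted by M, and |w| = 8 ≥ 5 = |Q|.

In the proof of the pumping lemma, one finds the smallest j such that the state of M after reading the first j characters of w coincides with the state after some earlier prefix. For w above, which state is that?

State sequence: S0 -2-> S0 -1-> S1 -0-> S2 -0-> S1 -2-> S1 -2-> S1 -0-> S2 -2-> S4
First repeat at step 1: S0 was already visited.

The earliest repeat is at step j = 1: M is in S0, which it already visited at step i = 0.
Pumping length from the standard proof: p = 5 (the number of states). The repeated state found above gives |xy| = j ≤ 5 and |y| = j − i ≥ 1.

S0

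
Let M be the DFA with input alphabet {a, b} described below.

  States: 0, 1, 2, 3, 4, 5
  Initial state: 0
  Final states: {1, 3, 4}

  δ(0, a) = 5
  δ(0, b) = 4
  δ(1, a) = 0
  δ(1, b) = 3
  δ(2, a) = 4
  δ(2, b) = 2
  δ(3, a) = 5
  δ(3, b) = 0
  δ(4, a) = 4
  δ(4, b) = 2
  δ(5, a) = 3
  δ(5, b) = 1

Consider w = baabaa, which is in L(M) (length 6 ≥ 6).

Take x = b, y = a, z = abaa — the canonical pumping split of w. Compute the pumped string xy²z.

baaabaa

xy^2z = b·a·a·abaa = baaabaa.
Reading y = a takes M from 4 back to 4, so after x·y·y the machine is still in 4, and z then leads to the accepting state 4. Hence baaabaa ∈ L(M).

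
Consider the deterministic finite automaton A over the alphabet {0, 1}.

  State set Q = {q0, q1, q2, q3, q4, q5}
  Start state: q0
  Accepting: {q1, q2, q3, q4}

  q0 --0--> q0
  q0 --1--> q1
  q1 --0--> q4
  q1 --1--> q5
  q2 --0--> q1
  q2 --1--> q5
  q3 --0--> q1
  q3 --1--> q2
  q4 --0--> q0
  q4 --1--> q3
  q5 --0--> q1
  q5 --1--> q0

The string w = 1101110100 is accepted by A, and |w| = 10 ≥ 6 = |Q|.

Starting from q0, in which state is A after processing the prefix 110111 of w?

State sequence: q0 -1-> q1 -1-> q5 -0-> q1 -1-> q5 -1-> q0 -1-> q1

After reading 6 characters, A is in state q1.

q1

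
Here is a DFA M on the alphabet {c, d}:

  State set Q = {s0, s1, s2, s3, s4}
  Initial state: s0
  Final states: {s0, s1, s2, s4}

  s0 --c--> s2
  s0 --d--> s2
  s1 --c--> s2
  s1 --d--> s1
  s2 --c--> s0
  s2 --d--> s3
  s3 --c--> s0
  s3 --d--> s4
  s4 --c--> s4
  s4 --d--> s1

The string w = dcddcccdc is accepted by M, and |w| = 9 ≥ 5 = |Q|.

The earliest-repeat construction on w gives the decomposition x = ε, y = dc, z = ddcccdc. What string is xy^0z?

ddcccdc

xy⁰z = xz = ε·ddcccdc = ddcccdc.
Reading y = dc takes M from s0 back to s0, so after x the machine is still in s0, and z then leads to the accepting state s0. Hence ddcccdc ∈ L(M).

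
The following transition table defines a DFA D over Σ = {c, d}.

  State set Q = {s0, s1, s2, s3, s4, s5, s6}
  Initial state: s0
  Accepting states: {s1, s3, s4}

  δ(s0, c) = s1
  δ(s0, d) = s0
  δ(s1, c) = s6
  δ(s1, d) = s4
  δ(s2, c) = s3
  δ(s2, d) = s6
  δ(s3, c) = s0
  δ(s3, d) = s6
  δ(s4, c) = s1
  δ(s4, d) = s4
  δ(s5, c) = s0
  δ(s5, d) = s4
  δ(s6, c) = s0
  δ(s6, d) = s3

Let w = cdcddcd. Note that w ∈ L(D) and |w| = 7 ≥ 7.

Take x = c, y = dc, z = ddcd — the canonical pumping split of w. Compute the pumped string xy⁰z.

xy⁰z = xz = c·ddcd = cddcd.
Reading y = dc takes D from s1 back to s1, so after x the machine is still in s1, and z then leads to the accepting state s4. Hence cddcd ∈ L(D).

cddcd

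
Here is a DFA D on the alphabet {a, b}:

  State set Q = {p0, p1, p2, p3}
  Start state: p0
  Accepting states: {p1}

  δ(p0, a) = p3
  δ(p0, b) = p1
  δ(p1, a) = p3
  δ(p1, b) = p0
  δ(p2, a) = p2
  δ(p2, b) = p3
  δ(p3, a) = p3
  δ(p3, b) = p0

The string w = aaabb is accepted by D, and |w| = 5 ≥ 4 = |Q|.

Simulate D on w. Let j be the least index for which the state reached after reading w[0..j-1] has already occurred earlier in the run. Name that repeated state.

p3

Run of D on w = a a a b b:
  step 0: p0  (start)
  step 1: p3  (read a: p0→p3)
  step 2: p3  (read a: p3→p3)   ← first repeat (p3 seen earlier)
  step 3: p3  (read a: p3→p3)
  step 4: p0  (read b: p3→p0)
  step 5: p1  (read b: p0→p1)

The earliest repeat is at step j = 2: D is in p3, which it already visited at step i = 1.
With |Q| = 4, pigeonhole forces a state repeat no later than step 4; the substring read between the first and second visits to that state can be pumped.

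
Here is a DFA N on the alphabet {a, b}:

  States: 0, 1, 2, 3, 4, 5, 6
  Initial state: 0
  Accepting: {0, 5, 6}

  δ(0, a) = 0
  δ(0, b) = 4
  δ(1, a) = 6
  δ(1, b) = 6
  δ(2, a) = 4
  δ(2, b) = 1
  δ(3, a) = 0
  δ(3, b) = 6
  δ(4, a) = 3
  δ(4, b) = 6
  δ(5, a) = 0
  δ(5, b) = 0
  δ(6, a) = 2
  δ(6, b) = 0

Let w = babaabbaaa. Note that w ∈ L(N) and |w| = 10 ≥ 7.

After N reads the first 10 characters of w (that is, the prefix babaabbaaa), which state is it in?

Run of N on the first 10 characters of w = b a b a a b b a a a:
  step 0: 0  (start)
  step 1: 4  (read b: 0→4)
  step 2: 3  (read a: 4→3)
  step 3: 6  (read b: 3→6)
  step 4: 2  (read a: 6→2)
  step 5: 4  (read a: 2→4)
  step 6: 6  (read b: 4→6)
  step 7: 0  (read b: 6→0)
  step 8: 0  (read a: 0→0)
  step 9: 0  (read a: 0→0)
  step 10: 0  (read a: 0→0)

After reading 10 characters, N is in state 0.
(This kind of state-tracing is the core of the pumping-lemma construction: with 7 states, pigeonhole forces a repeat within the first 7 steps.)

0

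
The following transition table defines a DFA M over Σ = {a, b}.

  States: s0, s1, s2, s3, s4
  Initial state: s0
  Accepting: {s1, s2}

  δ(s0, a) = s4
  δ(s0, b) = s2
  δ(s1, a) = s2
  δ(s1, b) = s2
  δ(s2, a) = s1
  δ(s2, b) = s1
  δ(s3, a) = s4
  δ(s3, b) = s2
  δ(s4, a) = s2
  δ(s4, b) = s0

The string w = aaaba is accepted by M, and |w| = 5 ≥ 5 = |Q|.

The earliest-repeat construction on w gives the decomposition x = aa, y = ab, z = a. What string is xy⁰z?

aaa

xy⁰z = xz = aa·a = aaa.
Reading y = ab takes M from s2 back to s2, so after x the machine is still in s2, and z then leads to the accepting state s1. Hence aaa ∈ L(M).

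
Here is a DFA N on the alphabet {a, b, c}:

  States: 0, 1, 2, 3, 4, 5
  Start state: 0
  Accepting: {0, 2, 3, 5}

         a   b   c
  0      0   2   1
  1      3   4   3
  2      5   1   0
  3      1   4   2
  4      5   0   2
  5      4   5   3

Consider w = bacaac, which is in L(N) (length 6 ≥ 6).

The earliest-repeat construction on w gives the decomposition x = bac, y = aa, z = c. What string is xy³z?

bacaaaaaac

xy^3z = bac·aa·aa·aa·c = bacaaaaaac.
Reading y = aa takes N from 3 back to 3, so after x·y·y·y the machine is still in 3, and z then leads to the accepting state 2. Hence bacaaaaaac ∈ L(N).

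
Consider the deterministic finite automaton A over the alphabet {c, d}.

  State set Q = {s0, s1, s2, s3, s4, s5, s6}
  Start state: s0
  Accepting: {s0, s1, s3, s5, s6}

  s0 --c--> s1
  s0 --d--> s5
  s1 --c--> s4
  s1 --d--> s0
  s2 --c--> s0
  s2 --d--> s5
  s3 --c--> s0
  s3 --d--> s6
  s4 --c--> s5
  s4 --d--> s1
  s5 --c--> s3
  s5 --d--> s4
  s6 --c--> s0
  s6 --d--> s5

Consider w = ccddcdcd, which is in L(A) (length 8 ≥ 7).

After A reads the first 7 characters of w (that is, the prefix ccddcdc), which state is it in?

s1

State sequence: s0 -c-> s1 -c-> s4 -d-> s1 -d-> s0 -c-> s1 -d-> s0 -c-> s1

After reading 7 characters, A is in state s1.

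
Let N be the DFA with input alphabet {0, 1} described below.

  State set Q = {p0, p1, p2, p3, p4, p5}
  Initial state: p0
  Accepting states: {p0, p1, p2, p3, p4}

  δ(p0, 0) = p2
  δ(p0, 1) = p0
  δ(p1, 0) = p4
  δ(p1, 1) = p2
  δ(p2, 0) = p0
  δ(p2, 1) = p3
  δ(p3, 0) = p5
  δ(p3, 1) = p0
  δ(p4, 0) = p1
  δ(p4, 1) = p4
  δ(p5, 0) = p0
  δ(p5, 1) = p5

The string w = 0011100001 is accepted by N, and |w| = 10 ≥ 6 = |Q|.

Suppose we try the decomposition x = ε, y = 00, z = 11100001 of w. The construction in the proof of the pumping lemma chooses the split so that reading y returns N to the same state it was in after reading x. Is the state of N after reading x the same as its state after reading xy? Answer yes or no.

State sequence: p0 -0-> p2 -0-> p0

After x (step 0): p0. After xy (step 2): p0.
They match, so y = 00 drives N around a cycle from p0 back to itself; pumping y any number of times keeps N in p0 before reading z, and xyⁱz ∈ L(N) for every i ≥ 0.

yes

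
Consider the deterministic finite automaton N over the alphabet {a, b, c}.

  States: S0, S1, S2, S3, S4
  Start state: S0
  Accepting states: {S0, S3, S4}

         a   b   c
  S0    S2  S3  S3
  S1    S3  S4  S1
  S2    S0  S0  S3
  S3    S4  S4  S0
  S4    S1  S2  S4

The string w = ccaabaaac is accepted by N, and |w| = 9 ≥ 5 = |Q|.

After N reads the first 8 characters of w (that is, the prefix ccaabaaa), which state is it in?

Run of N on the first 8 characters of w = c c a a b a a a:
  step 0: S0  (start)
  step 1: S3  (read c: S0→S3)
  step 2: S0  (read c: S3→S0)
  step 3: S2  (read a: S0→S2)
  step 4: S0  (read a: S2→S0)
  step 5: S3  (read b: S0→S3)
  step 6: S4  (read a: S3→S4)
  step 7: S1  (read a: S4→S1)
  step 8: S3  (read a: S1→S3)

After reading 8 characters, N is in state S3.

S3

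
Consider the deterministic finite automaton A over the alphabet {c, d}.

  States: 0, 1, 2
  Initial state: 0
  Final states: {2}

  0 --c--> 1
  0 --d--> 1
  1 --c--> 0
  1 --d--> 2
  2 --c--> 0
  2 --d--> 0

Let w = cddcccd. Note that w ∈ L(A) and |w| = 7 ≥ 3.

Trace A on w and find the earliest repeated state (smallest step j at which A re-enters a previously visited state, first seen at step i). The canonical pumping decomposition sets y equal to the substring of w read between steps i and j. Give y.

Run of A on w = c d d c c c d:
  step 0: 0  (start)
  step 1: 1  (read c: 0→1)
  step 2: 2  (read d: 1→2)
  step 3: 0  (read d: 2→0)   ← first repeat (0 seen earlier)
  step 4: 1  (read c: 0→1)
  step 5: 0  (read c: 1→0)
  step 6: 1  (read c: 0→1)
  step 7: 2  (read d: 1→2)

So i = 0, j = 3, giving x = w[0:0] = ε, y = w[0:3] = cdd, z = w[3:7] = cccd.
Check: |xy| = 3 ≤ 3 and |y| = 3 ≥ 1. Reading y takes A from 0 back to 0, so every xyⁱz is accepted.
With |Q| = 3, pigeonhole forces a state repeat no later than step 3; the substring read between the first and second visits to that state can be pumped.

cdd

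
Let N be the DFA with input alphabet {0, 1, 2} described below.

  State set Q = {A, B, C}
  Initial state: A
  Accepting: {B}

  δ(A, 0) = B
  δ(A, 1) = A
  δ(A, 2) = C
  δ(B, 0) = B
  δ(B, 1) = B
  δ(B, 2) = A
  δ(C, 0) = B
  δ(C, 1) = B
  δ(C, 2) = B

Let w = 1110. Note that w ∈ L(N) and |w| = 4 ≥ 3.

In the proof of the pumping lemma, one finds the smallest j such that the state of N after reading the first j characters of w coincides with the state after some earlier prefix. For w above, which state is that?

A

State sequence: A -1-> A -1-> A -1-> A -0-> B
First repeat at step 1: A was already visited.

The earliest repeat is at step j = 1: N is in A, which it already visited at step i = 0.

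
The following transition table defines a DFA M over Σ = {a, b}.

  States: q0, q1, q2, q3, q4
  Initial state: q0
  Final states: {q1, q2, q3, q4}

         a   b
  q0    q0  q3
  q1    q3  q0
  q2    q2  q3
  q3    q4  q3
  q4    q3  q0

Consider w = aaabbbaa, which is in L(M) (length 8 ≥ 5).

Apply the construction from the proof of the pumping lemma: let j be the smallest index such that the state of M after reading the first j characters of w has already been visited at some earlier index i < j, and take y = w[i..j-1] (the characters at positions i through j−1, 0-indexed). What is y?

a

State sequence: q0 -a-> q0 -a-> q0 -a-> q0 -b-> q3 -b-> q3 -b-> q3 -a-> q4 -a-> q3
First repeat at step 1: q0 was already visited.

So i = 0, j = 1, giving x = w[0:0] = ε, y = w[0:1] = a, z = w[1:8] = aabbbaa.
Check: |xy| = 1 ≤ 5 and |y| = 1 ≥ 1. Reading y takes M from q0 back to q0, so every xyⁱz is accepted.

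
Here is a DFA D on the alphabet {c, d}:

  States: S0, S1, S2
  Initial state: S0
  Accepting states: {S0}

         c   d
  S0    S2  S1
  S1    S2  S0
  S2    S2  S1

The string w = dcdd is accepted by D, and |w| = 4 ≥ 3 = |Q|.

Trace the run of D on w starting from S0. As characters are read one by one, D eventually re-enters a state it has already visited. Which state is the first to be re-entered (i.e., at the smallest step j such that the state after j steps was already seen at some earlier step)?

S1

State sequence: S0 -d-> S1 -c-> S2 -d-> S1 -d-> S0
First repeat at step 3: S1 was already visited.

The earliest repeat is at step j = 3: D is in S1, which it already visited at step i = 1.
Since D has 3 states, any run of length ≥ 3 visits 3+1 states, so by pigeonhole some state repeats within the first 3 steps — that repeat gives the pumpable loop.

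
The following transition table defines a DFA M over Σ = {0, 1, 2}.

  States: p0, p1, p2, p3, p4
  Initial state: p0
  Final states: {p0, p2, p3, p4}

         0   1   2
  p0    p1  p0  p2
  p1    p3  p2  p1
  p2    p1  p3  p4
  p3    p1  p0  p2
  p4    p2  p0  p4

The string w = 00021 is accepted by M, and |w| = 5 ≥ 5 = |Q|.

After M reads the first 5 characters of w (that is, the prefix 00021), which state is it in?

p2

Run of M on the first 5 characters of w = 0 0 0 2 1:
  step 0: p0  (start)
  step 1: p1  (read 0: p0→p1)
  step 2: p3  (read 0: p1→p3)
  step 3: p1  (read 0: p3→p1)
  step 4: p1  (read 2: p1→p1)
  step 5: p2  (read 1: p1→p2)

After reading 5 characters, M is in state p2.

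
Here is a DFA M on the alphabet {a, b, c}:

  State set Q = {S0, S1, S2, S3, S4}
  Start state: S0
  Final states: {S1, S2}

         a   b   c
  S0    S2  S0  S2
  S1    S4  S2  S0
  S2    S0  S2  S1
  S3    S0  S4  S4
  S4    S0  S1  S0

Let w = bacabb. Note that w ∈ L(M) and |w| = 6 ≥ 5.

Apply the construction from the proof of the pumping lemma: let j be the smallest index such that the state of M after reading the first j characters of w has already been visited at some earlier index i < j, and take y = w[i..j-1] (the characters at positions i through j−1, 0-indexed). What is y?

Run of M on w = b a c a b b:
  step 0: S0  (start)
  step 1: S0  (read b: S0→S0)   ← first repeat (S0 seen earlier)
  step 2: S2  (read a: S0→S2)
  step 3: S1  (read c: S2→S1)
  step 4: S4  (read a: S1→S4)
  step 5: S1  (read b: S4→S1)
  step 6: S2  (read b: S1→S2)

So i = 0, j = 1, giving x = w[0:0] = ε, y = w[0:1] = b, z = w[1:6] = acabb.
Check: |xy| = 1 ≤ 5 and |y| = 1 ≥ 1. Reading y takes M from S0 back to S0, so every xyⁱz is accepted.

b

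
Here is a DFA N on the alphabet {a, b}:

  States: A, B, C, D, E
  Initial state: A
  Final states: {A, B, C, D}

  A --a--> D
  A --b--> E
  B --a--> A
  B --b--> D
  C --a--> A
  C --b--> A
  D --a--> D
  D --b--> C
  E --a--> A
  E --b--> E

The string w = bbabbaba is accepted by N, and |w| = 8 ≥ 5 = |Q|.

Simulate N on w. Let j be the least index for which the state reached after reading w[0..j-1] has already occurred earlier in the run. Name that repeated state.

State sequence: A -b-> E -b-> E -a-> A -b-> E -b-> E -a-> A -b-> E -a-> A
First repeat at step 2: E was already visited.

The earliest repeat is at step j = 2: N is in E, which it already visited at step i = 1.

E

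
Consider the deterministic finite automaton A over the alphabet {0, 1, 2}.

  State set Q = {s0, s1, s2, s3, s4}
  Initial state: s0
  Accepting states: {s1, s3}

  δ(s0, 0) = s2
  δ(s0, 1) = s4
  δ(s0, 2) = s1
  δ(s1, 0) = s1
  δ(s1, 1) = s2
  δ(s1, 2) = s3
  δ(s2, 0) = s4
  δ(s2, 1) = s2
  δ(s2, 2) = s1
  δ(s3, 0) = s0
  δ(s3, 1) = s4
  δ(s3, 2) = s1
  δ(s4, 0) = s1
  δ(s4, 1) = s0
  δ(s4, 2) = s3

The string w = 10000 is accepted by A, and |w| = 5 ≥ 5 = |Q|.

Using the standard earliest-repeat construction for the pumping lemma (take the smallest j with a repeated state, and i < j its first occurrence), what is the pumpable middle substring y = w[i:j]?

State sequence: s0 -1-> s4 -0-> s1 -0-> s1 -0-> s1 -0-> s1
First repeat at step 3: s1 was already visited.

So i = 2, j = 3, giving x = w[0:2] = 10, y = w[2:3] = 0, z = w[3:5] = 00.
Check: |xy| = 3 ≤ 5 and |y| = 1 ≥ 1. Reading y takes A from s1 back to s1, so every xyⁱz is accepted.

0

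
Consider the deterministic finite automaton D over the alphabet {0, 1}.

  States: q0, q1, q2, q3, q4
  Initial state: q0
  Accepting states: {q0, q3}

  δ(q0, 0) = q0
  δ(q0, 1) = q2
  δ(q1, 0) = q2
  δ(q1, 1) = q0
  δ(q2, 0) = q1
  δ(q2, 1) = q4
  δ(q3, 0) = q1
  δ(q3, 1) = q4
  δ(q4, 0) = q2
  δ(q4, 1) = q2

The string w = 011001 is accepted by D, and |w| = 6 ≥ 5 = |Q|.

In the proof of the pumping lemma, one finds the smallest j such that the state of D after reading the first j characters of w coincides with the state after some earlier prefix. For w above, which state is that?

q0

State sequence: q0 -0-> q0 -1-> q2 -1-> q4 -0-> q2 -0-> q1 -1-> q0
First repeat at step 1: q0 was already visited.

The earliest repeat is at step j = 1: D is in q0, which it already visited at step i = 0.
With |Q| = 5, pigeonhole forces a state repeat no later than step 5; the substring read between the first and second visits to that state can be pumped.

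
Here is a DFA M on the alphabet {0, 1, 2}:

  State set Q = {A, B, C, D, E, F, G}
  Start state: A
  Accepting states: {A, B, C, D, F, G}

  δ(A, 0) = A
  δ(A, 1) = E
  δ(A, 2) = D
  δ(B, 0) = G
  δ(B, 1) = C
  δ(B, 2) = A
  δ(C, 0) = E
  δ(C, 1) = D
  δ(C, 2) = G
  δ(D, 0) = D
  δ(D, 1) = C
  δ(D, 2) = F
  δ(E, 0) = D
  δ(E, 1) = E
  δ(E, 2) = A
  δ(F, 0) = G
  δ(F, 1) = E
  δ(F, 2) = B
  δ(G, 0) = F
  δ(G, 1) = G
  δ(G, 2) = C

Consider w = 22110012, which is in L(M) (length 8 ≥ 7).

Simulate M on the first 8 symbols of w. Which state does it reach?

Run of M on the first 8 characters of w = 2 2 1 1 0 0 1 2:
  step 0: A  (start)
  step 1: D  (read 2: A→D)
  step 2: F  (read 2: D→F)
  step 3: E  (read 1: F→E)
  step 4: E  (read 1: E→E)
  step 5: D  (read 0: E→D)
  step 6: D  (read 0: D→D)
  step 7: C  (read 1: D→C)
  step 8: G  (read 2: C→G)

After reading 8 characters, M is in state G.

G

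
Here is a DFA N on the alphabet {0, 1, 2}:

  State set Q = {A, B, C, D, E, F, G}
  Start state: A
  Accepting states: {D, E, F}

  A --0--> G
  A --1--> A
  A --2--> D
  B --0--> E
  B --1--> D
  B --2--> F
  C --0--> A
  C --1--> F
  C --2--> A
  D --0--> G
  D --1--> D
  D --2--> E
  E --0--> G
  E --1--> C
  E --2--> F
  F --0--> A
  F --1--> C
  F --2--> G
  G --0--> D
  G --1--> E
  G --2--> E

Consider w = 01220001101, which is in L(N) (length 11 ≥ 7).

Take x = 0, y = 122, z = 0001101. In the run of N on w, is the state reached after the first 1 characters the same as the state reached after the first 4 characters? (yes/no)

yes

Run of N on the first 4 characters of w = 0 1 2 2:
  step 0: A  (start)
  step 1: G  (read 0: A→G)
  step 2: E  (read 1: G→E)
  step 3: F  (read 2: E→F)
  step 4: G  (read 2: F→G)

After x (step 1): G. After xy (step 4): G.
They match, so y = 122 drives N around a cycle from G back to itself; pumping y any number of times keeps N in G before reading z, and xyⁱz ∈ L(N) for every i ≥ 0.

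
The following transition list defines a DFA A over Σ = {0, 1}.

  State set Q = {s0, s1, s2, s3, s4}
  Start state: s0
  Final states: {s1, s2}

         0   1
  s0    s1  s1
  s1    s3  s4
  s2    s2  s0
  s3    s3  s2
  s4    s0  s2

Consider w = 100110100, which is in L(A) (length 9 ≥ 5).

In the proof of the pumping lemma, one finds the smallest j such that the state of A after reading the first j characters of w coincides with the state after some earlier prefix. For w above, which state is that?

s3

State sequence: s0 -1-> s1 -0-> s3 -0-> s3 -1-> s2 -1-> s0 -0-> s1 -1-> s4 -0-> s0 -0-> s1
First repeat at step 3: s3 was already visited.

The earliest repeat is at step j = 3: A is in s3, which it already visited at step i = 2.
Pumping length from the standard proof: p = 5 (the number of states). The repeated state found above gives |xy| = j ≤ 5 and |y| = j − i ≥ 1.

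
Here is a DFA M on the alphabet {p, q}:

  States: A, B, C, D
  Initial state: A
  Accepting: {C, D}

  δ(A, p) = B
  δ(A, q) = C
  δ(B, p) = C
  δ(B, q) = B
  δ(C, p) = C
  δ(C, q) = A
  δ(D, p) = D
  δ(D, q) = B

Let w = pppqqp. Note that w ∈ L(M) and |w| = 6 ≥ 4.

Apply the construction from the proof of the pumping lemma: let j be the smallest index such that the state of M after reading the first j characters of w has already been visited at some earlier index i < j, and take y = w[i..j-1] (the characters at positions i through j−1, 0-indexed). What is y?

p

Run of M on w = p p p q q p:
  step 0: A  (start)
  step 1: B  (read p: A→B)
  step 2: C  (read p: B→C)
  step 3: C  (read p: C→C)   ← first repeat (C seen earlier)
  step 4: A  (read q: C→A)
  step 5: C  (read q: A→C)
  step 6: C  (read p: C→C)

So i = 2, j = 3, giving x = w[0:2] = pp, y = w[2:3] = p, z = w[3:6] = qqp.
Check: |xy| = 3 ≤ 4 and |y| = 1 ≥ 1. Reading y takes M from C back to C, so every xyⁱz is accepted.
Since M has 4 states, any run of length ≥ 4 visits 4+1 states, so by pigeonhole some state repeats within the first 4 steps — that repeat gives the pumpable loop.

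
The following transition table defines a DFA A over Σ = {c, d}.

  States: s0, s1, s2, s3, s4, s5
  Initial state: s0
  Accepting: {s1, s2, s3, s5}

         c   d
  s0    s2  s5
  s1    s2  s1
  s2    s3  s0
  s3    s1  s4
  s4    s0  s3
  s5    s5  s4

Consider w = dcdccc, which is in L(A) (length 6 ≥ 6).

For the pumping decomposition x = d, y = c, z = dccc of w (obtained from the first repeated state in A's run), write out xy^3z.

xy^3z = d·c·c·c·dccc = dcccdccc.
Reading y = c takes A from s5 back to s5, so after x·y·y·y the machine is still in s5, and z then leads to the accepting state s3. Hence dcccdccc ∈ L(A).

dcccdccc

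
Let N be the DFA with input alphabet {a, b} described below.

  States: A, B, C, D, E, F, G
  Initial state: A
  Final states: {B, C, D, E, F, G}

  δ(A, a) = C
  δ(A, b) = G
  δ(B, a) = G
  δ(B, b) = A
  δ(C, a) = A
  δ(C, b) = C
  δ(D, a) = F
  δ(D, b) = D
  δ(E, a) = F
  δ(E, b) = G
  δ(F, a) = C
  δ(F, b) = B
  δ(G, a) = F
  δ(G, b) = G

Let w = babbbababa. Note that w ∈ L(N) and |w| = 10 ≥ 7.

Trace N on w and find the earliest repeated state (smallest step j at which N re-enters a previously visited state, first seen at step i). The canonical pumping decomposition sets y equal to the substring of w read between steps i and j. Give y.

babb

State sequence: A -b-> G -a-> F -b-> B -b-> A -b-> G -a-> F -b-> B -a-> G -b-> G -a-> F
First repeat at step 4: A was already visited.

So i = 0, j = 4, giving x = w[0:0] = ε, y = w[0:4] = babb, z = w[4:10] = bababa.
Check: |xy| = 4 ≤ 7 and |y| = 4 ≥ 1. Reading y takes N from A back to A, so every xyⁱz is accepted.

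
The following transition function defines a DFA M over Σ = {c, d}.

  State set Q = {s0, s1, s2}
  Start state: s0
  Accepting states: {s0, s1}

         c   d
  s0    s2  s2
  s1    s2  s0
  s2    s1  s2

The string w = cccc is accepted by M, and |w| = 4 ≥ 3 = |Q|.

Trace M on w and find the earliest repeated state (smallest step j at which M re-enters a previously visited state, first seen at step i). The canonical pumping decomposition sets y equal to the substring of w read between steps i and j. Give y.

cc

Run of M on w = c c c c:
  step 0: s0  (start)
  step 1: s2  (read c: s0→s2)
  step 2: s1  (read c: s2→s1)
  step 3: s2  (read c: s1→s2)   ← first repeat (s2 seen earlier)
  step 4: s1  (read c: s2→s1)

So i = 1, j = 3, giving x = w[0:1] = c, y = w[1:3] = cc, z = w[3:4] = c.
Check: |xy| = 3 ≤ 3 and |y| = 2 ≥ 1. Reading y takes M from s2 back to s2, so every xyⁱz is accepted.
With |Q| = 3, pigeonhole forces a state repeat no later than step 3; the substring read between the first and second visits to that state can be pumped.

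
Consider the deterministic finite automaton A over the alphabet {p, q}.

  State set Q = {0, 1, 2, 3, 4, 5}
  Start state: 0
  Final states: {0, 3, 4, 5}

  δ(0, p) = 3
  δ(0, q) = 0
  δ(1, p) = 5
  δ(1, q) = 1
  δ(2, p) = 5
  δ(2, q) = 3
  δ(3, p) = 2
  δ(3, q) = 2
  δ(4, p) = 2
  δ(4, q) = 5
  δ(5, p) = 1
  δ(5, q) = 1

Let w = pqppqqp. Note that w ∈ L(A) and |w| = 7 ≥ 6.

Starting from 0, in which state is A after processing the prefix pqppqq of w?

Run of A on the first 6 characters of w = p q p p q q:
  step 0: 0  (start)
  step 1: 3  (read p: 0→3)
  step 2: 2  (read q: 3→2)
  step 3: 5  (read p: 2→5)
  step 4: 1  (read p: 5→1)
  step 5: 1  (read q: 1→1)
  step 6: 1  (read q: 1→1)

After reading 6 characters, A is in state 1.
(This kind of state-tracing is the core of the pumping-lemma construction: with 6 states, pigeonhole forces a repeat within the first 6 steps.)

1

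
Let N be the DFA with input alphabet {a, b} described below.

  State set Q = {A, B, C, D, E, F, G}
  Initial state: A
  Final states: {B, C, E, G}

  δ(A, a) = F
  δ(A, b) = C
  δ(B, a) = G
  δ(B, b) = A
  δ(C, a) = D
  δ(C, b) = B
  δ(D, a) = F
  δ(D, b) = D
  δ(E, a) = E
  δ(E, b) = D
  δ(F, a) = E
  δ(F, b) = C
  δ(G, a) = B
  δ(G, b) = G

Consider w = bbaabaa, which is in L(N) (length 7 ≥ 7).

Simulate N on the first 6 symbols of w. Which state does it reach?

F

State sequence: A -b-> C -b-> B -a-> G -a-> B -b-> A -a-> F

After reading 6 characters, N is in state F.
(This kind of state-tracing is the core of the pumping-lemma construction: with 7 states, pigeonhole forces a repeat within the first 7 steps.)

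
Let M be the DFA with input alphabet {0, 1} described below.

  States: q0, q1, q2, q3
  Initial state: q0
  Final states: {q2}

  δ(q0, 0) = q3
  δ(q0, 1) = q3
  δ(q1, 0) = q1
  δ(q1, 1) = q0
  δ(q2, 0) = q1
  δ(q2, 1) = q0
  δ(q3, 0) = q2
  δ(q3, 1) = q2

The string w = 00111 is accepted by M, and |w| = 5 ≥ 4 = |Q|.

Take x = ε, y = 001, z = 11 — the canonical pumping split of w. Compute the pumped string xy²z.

00100111

xy^2z = ε·001·001·11 = 00100111.
Reading y = 001 takes M from q0 back to q0, so after x·y·y the machine is still in q0, and z then leads to the accepting state q2. Hence 00100111 ∈ L(M).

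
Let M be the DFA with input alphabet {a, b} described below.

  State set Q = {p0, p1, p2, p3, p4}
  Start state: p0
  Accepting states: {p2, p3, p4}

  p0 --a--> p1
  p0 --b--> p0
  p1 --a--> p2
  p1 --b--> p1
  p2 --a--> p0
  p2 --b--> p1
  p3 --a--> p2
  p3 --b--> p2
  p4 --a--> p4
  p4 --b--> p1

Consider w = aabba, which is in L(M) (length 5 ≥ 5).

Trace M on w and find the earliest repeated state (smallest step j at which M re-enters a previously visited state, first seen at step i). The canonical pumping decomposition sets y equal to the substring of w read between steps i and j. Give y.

Run of M on w = a a b b a:
  step 0: p0  (start)
  step 1: p1  (read a: p0→p1)
  step 2: p2  (read a: p1→p2)
  step 3: p1  (read b: p2→p1)   ← first repeat (p1 seen earlier)
  step 4: p1  (read b: p1→p1)
  step 5: p2  (read a: p1→p2)

So i = 1, j = 3, giving x = w[0:1] = a, y = w[1:3] = ab, z = w[3:5] = ba.
Check: |xy| = 3 ≤ 5 and |y| = 2 ≥ 1. Reading y takes M from p1 back to p1, so every xyⁱz is accepted.
The DFA has 5 states, so the proof of the pumping lemma guarantees a repeated state among the first 5+1 visited; the segment between the two visits is the pumpable y.

ab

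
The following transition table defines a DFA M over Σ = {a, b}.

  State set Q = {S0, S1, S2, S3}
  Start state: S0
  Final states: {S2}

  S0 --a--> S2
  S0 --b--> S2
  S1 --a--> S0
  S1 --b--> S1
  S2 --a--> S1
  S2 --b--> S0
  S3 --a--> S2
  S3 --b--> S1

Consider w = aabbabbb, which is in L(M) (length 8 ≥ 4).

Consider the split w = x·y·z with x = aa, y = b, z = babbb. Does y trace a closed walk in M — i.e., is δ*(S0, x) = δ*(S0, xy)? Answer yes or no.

yes

Run of M on the first 3 characters of w = a a b:
  step 0: S0  (start)
  step 1: S2  (read a: S0→S2)
  step 2: S1  (read a: S2→S1)
  step 3: S1  (read b: S1→S1)

After x (step 2): S1. After xy (step 3): S1.
They match, so y = b drives M around a cycle from S1 back to itself; pumping y any number of times keeps M in S1 before reading z, and xyⁱz ∈ L(M) for every i ≥ 0.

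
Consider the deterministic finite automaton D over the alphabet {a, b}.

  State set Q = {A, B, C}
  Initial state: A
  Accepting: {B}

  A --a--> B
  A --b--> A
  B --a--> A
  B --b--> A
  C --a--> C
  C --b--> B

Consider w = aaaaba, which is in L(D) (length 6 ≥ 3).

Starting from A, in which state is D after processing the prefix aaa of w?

B

State sequence: A -a-> B -a-> A -a-> B

After reading 3 characters, D is in state B.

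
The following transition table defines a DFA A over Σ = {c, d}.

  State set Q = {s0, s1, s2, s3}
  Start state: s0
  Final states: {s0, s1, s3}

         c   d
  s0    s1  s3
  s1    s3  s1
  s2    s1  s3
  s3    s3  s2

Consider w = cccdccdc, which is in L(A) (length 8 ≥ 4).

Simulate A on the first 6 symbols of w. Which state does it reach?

s3

State sequence: s0 -c-> s1 -c-> s3 -c-> s3 -d-> s2 -c-> s1 -c-> s3

After reading 6 characters, A is in state s3.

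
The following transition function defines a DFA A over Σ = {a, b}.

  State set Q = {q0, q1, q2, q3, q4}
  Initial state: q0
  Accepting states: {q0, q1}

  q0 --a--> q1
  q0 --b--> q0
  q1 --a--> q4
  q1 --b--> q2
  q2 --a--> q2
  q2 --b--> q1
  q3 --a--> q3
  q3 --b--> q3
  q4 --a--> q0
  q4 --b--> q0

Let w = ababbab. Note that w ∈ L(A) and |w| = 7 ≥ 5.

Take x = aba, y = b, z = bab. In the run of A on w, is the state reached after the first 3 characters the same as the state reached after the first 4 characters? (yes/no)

no

State sequence: q0 -a-> q1 -b-> q2 -a-> q2 -b-> q1

After x (step 3): q2. After xy (step 4): q1.
They differ (q2 ≠ q1), so y is not a cycle from the state after x; this split is not the one the pumping-lemma construction produces, and pumping y need not keep the string in L(A).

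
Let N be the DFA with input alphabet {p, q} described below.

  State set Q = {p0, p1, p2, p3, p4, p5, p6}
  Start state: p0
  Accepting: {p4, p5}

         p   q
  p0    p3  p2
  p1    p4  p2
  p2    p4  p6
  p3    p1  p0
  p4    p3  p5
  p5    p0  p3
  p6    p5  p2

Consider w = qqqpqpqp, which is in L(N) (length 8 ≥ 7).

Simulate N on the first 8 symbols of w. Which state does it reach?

State sequence: p0 -q-> p2 -q-> p6 -q-> p2 -p-> p4 -q-> p5 -p-> p0 -q-> p2 -p-> p4

After reading 8 characters, N is in state p4.

p4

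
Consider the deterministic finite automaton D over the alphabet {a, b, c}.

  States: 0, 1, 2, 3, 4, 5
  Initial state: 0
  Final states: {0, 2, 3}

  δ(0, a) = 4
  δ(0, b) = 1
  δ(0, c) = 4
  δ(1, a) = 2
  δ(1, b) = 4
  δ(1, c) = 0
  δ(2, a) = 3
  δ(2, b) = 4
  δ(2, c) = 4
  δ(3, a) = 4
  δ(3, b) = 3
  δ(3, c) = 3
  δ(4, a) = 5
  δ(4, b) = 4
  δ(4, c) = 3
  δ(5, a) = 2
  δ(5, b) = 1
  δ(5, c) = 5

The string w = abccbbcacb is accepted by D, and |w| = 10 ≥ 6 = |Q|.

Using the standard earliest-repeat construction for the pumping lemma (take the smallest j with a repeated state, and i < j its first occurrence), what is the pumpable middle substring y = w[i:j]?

State sequence: 0 -a-> 4 -b-> 4 -c-> 3 -c-> 3 -b-> 3 -b-> 3 -c-> 3 -a-> 4 -c-> 3 -b-> 3
First repeat at step 2: 4 was already visited.

So i = 1, j = 2, giving x = w[0:1] = a, y = w[1:2] = b, z = w[2:10] = ccbbcacb.
Check: |xy| = 2 ≤ 6 and |y| = 1 ≥ 1. Reading y takes D from 4 back to 4, so every xyⁱz is accepted.
With |Q| = 6, pigeonhole forces a state repeat no later than step 6; the substring read between the first and second visits to that state can be pumped.

b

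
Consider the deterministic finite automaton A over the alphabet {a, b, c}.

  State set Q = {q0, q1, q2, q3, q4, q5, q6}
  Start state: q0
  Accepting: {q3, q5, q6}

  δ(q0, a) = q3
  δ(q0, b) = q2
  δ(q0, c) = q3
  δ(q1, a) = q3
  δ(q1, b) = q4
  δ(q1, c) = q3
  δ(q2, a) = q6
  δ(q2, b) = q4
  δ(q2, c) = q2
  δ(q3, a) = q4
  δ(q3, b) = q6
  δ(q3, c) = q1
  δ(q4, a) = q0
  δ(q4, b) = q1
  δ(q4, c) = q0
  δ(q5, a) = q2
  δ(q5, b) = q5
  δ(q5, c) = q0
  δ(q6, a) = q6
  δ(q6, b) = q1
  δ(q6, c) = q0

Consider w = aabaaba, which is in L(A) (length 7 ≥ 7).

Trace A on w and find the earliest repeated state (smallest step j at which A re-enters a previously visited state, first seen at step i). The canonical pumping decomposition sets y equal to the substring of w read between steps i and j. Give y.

State sequence: q0 -a-> q3 -a-> q4 -b-> q1 -a-> q3 -a-> q4 -b-> q1 -a-> q3
First repeat at step 4: q3 was already visited.

So i = 1, j = 4, giving x = w[0:1] = a, y = w[1:4] = aba, z = w[4:7] = aba.
Check: |xy| = 4 ≤ 7 and |y| = 3 ≥ 1. Reading y takes A from q3 back to q3, so every xyⁱz is accepted.

aba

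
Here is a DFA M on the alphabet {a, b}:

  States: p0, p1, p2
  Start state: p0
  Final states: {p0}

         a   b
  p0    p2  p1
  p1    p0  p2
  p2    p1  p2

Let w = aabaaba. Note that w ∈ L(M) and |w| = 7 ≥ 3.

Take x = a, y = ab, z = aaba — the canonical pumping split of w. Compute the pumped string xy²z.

xy^2z = a·ab·ab·aaba = aababaaba.
Reading y = ab takes M from p2 back to p2, so after x·y·y the machine is still in p2, and z then leads to the accepting state p0. Hence aababaaba ∈ L(M).

aababaaba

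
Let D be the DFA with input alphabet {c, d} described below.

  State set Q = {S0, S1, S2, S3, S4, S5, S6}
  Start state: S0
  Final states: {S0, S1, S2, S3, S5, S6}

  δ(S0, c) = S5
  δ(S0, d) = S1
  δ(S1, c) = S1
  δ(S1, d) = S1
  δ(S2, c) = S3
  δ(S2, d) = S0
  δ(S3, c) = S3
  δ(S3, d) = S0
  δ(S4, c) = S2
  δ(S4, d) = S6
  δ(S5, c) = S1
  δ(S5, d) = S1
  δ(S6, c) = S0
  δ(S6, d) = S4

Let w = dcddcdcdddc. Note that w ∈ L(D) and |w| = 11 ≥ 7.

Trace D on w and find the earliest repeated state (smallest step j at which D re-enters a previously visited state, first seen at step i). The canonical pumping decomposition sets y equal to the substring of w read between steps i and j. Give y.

c

Run of D on w = d c d d c d c d d d c:
  step 0: S0  (start)
  step 1: S1  (read d: S0→S1)
  step 2: S1  (read c: S1→S1)   ← first repeat (S1 seen earlier)
  step 3: S1  (read d: S1→S1)
  step 4: S1  (read d: S1→S1)
  step 5: S1  (read c: S1→S1)
  step 6: S1  (read d: S1→S1)
  step 7: S1  (read c: S1→S1)
  step 8: S1  (read d: S1→S1)
  step 9: S1  (read d: S1→S1)
  step 10: S1  (read d: S1→S1)
  step 11: S1  (read c: S1→S1)

So i = 1, j = 2, giving x = w[0:1] = d, y = w[1:2] = c, z = w[2:11] = ddcdcdddc.
Check: |xy| = 2 ≤ 7 and |y| = 1 ≥ 1. Reading y takes D from S1 back to S1, so every xyⁱz is accepted.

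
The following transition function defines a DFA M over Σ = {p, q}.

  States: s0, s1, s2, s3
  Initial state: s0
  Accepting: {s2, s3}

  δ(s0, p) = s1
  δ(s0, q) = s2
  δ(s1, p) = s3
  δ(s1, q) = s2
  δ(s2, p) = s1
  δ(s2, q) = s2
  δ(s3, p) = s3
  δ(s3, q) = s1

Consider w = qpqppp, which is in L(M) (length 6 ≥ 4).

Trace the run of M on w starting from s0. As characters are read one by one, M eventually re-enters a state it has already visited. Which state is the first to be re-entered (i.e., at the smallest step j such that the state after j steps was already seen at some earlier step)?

s2

State sequence: s0 -q-> s2 -p-> s1 -q-> s2 -p-> s1 -p-> s3 -p-> s3
First repeat at step 3: s2 was already visited.

The earliest repeat is at step j = 3: M is in s2, which it already visited at step i = 1.
Since M has 4 states, any run of length ≥ 4 visits 4+1 states, so by pigeonhole some state repeats within the first 4 steps — that repeat gives the pumpable loop.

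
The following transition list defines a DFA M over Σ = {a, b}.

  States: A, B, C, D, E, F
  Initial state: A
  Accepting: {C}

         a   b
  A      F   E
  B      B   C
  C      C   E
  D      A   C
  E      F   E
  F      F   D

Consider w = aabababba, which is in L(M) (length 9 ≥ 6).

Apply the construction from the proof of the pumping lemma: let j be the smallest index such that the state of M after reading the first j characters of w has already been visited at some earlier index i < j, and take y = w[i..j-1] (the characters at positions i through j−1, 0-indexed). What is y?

Run of M on w = a a b a b a b b a:
  step 0: A  (start)
  step 1: F  (read a: A→F)
  step 2: F  (read a: F→F)   ← first repeat (F seen earlier)
  step 3: D  (read b: F→D)
  step 4: A  (read a: D→A)
  step 5: E  (read b: A→E)
  step 6: F  (read a: E→F)
  step 7: D  (read b: F→D)
  step 8: C  (read b: D→C)
  step 9: C  (read a: C→C)

So i = 1, j = 2, giving x = w[0:1] = a, y = w[1:2] = a, z = w[2:9] = bababba.
Check: |xy| = 2 ≤ 6 and |y| = 1 ≥ 1. Reading y takes M from F back to F, so every xyⁱz is accepted.

a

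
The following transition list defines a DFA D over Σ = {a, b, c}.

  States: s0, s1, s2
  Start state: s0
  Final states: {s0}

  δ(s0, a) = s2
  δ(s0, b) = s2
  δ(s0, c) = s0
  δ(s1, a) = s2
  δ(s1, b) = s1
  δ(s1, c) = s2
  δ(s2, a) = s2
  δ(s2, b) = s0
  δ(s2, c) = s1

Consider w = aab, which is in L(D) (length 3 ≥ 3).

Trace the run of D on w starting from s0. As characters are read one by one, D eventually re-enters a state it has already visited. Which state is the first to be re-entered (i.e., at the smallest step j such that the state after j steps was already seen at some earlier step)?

s2

Run of D on w = a a b:
  step 0: s0  (start)
  step 1: s2  (read a: s0→s2)
  step 2: s2  (read a: s2→s2)   ← first repeat (s2 seen earlier)
  step 3: s0  (read b: s2→s0)

The earliest repeat is at step j = 2: D is in s2, which it already visited at step i = 1.
The DFA has 3 states, so the proof of the pumping lemma guarantees a repeated state among the first 3+1 visited; the segment between the two visits is the pumpable y.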